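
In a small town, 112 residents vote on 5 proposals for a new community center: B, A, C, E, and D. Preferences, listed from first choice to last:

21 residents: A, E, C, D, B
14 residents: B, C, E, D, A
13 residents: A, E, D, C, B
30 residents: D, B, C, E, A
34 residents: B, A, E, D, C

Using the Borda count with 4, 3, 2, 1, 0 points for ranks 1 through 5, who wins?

B: 21·0 + 14·4 + 13·0 + 30·3 + 34·4 = 282
A: 21·4 + 14·0 + 13·4 + 30·0 + 34·3 = 238
C: 21·2 + 14·3 + 13·1 + 30·2 + 34·0 = 157
E: 21·3 + 14·2 + 13·3 + 30·1 + 34·2 = 228
D: 21·1 + 14·1 + 13·2 + 30·4 + 34·1 = 215
B has the highest Borda score (282).

B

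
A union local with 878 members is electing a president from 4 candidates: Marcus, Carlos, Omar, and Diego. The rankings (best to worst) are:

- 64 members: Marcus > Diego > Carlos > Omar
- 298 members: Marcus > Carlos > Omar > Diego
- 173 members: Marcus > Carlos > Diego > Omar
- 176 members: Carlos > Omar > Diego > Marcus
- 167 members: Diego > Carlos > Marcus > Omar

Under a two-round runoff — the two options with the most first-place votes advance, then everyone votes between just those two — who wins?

Round 1 first-place votes: Marcus 535, Carlos 176, Omar 0, Diego 167.
Marcus and Carlos advance.
Runoff: Marcus is preferred to Carlos by 535 voters; Carlos by 343.
Marcus wins the runoff.

Marcus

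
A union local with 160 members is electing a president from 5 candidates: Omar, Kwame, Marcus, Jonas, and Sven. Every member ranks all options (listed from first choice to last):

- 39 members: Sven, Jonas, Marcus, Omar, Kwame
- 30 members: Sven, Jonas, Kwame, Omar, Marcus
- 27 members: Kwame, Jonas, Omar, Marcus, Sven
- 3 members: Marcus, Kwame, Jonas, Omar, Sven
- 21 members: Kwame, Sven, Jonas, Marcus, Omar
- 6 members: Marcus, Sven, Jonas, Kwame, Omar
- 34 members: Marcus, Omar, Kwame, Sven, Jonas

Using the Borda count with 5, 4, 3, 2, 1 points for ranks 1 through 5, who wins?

Sven

Omar: 39·2 + 30·2 + 27·3 + 3·2 + 21·1 + 6·1 + 34·4 = 388
Kwame: 39·1 + 30·3 + 27·5 + 3·4 + 21·5 + 6·2 + 34·3 = 495
Marcus: 39·3 + 30·1 + 27·2 + 3·5 + 21·2 + 6·5 + 34·5 = 458
Jonas: 39·4 + 30·4 + 27·4 + 3·3 + 21·3 + 6·3 + 34·1 = 508
Sven: 39·5 + 30·5 + 27·1 + 3·1 + 21·4 + 6·4 + 34·2 = 551
Sven has the highest Borda score (551).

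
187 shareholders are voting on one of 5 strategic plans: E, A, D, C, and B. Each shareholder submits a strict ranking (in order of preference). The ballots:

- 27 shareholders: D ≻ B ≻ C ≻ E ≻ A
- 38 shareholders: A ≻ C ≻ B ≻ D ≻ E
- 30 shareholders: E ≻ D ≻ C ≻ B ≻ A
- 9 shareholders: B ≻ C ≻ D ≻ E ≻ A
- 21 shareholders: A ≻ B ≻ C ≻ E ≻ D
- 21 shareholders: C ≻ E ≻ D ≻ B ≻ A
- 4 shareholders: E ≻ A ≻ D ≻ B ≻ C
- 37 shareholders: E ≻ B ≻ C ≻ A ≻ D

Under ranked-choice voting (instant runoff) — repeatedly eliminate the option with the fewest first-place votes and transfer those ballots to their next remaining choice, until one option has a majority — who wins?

E

Round 1: E 71, A 59, D 27, C 21, B 9. Eliminate B.
Round 2: E 71, A 59, D 27, C 30. Eliminate D.
Round 3: E 71, A 59, C 57. Eliminate C.
Round 4: E 128, A 59. E has a majority.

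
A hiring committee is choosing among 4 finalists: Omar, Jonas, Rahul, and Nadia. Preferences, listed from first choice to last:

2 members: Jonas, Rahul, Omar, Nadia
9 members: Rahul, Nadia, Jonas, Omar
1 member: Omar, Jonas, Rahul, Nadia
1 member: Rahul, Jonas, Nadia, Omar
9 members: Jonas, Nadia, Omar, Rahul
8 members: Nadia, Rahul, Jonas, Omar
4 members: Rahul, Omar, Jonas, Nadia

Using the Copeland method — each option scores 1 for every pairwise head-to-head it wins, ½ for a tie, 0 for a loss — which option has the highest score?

Rahul

Omar: loses to Jonas, Rahul, and Nadia → score 0.
Jonas: beats Omar; ties Nadia; loses to Rahul → score 1.5.
Rahul: beats Omar and Jonas; ties Nadia → score 2.5.
Nadia: beats Omar; ties Jonas and Rahul → score 2.
Rahul has the best pairwise record.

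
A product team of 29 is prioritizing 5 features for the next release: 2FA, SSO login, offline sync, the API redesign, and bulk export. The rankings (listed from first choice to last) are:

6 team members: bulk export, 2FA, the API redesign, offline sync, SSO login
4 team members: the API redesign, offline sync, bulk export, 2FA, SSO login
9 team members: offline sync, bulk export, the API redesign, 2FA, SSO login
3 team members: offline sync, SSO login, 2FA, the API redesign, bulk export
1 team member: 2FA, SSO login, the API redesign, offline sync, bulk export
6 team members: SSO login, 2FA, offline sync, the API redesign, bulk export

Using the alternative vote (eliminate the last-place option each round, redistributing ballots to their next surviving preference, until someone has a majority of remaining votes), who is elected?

offline sync

Round 1: 2FA 1, SSO login 6, offline sync 12, the API redesign 4, bulk export 6. Eliminate 2FA.
Round 2: SSO login 7, offline sync 12, the API redesign 4, bulk export 6. Eliminate the API redesign.
Round 3: SSO login 7, offline sync 16, bulk export 6. Offline sync has a majority.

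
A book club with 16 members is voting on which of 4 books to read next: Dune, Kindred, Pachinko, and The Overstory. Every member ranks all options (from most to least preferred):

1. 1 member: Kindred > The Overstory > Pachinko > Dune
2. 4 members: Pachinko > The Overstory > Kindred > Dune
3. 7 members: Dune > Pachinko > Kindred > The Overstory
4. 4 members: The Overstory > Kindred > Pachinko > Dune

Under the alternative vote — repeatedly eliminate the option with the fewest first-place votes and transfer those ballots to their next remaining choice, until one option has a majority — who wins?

The Overstory

Round 1: Dune 7, Kindred 1, Pachinko 4, The Overstory 4. Eliminate Kindred.
Round 2: Dune 7, Pachinko 4, The Overstory 5. Eliminate Pachinko.
Round 3: Dune 7, The Overstory 9. The Overstory has a majority.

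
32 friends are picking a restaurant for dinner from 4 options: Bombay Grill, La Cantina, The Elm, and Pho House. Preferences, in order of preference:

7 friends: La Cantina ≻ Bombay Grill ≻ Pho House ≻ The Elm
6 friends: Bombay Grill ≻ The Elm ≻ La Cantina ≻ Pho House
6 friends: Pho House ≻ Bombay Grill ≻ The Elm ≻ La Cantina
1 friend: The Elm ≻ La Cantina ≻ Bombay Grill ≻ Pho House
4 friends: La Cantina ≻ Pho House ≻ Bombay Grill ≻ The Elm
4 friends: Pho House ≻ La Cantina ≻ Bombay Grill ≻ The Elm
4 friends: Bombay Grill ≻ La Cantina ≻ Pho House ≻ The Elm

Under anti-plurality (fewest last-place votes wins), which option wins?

Last-place votes: Bombay Grill 0, La Cantina 6, The Elm 19, Pho House 7.
Bombay Grill is ranked last by the fewest voters, so Bombay Grill wins.

Bombay Grill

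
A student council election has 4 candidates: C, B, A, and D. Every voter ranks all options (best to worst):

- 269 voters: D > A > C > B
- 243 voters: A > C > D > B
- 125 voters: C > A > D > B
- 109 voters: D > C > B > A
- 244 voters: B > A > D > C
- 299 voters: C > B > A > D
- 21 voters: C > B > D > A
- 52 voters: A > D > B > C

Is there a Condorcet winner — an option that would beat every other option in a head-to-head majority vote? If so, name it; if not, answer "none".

A vs C: 808–554 for A.
A vs B: 689–673 for A.
A vs D: 963–399 for A.
A beats every other option head-to-head.

A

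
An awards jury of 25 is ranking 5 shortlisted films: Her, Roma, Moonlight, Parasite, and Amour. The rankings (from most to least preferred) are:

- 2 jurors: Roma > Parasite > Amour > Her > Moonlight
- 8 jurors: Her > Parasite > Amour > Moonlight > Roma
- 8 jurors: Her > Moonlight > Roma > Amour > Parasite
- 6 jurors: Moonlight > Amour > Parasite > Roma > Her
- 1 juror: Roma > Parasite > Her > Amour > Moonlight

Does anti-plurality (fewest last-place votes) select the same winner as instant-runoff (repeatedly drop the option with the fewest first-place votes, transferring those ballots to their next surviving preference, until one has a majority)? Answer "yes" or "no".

no

Anti-plurality — last-place votes: Her 6, Roma 8, Moonlight 3, Parasite 8, Amour 0. Winner: Amour.
Instant-runoff — R1 Her 16, Roma 3, Moonlight 6, Parasite 0, Amour 0 (Her winner). Winner: Her.
The two methods disagree.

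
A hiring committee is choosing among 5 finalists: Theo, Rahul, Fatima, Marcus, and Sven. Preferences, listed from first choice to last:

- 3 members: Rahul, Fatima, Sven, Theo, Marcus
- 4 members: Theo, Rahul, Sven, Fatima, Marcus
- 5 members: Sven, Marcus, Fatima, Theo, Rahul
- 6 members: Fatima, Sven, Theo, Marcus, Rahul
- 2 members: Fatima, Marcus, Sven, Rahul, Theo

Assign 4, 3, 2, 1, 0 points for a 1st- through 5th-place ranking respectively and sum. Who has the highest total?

Sven

Theo: 3·1 + 4·4 + 5·1 + 6·2 + 2·0 = 36
Rahul: 3·4 + 4·3 + 5·0 + 6·0 + 2·1 = 26
Fatima: 3·3 + 4·1 + 5·2 + 6·4 + 2·4 = 55
Marcus: 3·0 + 4·0 + 5·3 + 6·1 + 2·3 = 27
Sven: 3·2 + 4·2 + 5·4 + 6·3 + 2·2 = 56
Sven has the highest Borda score (56).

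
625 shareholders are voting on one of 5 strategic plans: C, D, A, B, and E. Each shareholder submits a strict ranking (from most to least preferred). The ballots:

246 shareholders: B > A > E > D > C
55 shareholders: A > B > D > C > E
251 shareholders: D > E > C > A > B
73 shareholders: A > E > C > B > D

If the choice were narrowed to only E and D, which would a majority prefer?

E

Voters preferring E to D: 319; preferring D to E: 306.
E wins the head-to-head.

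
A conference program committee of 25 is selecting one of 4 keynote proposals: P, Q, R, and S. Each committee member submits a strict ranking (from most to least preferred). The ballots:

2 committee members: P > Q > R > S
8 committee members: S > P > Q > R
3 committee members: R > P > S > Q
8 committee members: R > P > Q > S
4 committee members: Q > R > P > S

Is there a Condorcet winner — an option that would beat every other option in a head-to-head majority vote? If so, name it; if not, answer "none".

Checking pairwise contests:
R beats P 15–10.
P beats Q 21–4.
Q beats R 14–11.
P beats S 17–8.
Every option loses at least one head-to-head, so there is no Condorcet winner.

none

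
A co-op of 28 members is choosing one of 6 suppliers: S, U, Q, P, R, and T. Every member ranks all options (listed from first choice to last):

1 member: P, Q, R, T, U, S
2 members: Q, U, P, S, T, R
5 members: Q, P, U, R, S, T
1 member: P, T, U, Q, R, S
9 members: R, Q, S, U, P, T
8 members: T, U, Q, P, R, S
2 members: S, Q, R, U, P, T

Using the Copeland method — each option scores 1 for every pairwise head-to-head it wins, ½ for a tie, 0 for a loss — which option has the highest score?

S: beats T; loses to U, Q, P, and R → score 1.
U: beats S, P, R, and T; loses to Q → score 4.
Q: beats S, U, P, R, and T → score 5.
P: beats S, R, and T; loses to U and Q → score 3.
R: beats S and T; loses to U, Q, and P → score 2.
T: loses to S, U, Q, P, and R → score 0.
Q has the best pairwise record.

Q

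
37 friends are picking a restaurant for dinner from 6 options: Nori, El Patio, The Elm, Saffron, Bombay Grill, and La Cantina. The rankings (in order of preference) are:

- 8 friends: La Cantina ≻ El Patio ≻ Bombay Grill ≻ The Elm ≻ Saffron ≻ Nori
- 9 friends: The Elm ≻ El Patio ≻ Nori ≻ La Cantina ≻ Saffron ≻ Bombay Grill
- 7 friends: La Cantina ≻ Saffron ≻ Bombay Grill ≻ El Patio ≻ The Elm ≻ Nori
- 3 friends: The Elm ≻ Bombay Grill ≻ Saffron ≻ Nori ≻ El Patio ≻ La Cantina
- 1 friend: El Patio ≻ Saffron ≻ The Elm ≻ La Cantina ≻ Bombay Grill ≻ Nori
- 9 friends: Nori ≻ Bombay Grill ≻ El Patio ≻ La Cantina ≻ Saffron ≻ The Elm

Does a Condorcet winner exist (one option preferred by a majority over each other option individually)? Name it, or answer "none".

none

Checking pairwise contests:
El Patio beats Nori 25–12.
Bombay Grill beats El Patio 19–18.
El Patio beats The Elm 25–12.
El Patio beats Saffron 27–10.
La Cantina beats Bombay Grill 25–12.
Nori beats La Cantina 21–16.
Every option loses at least one head-to-head, so there is no Condorcet winner.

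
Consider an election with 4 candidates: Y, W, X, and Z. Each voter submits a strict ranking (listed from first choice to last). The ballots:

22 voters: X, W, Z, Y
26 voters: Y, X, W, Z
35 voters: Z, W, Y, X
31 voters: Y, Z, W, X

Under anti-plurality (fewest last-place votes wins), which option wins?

Last-place votes: Y 22, W 0, X 66, Z 26.
W is ranked last by the fewest voters, so W wins.

W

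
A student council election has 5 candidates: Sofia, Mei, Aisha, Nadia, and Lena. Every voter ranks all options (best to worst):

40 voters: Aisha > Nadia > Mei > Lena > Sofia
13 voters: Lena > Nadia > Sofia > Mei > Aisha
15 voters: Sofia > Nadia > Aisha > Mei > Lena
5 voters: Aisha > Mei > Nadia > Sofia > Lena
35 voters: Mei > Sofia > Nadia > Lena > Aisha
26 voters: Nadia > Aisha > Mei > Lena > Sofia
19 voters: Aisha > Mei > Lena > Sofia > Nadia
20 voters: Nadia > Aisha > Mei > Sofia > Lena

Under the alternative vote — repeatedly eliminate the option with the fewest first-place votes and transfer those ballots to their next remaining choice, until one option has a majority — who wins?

Round 1: Sofia 15, Mei 35, Aisha 64, Nadia 46, Lena 13. Eliminate Lena.
Round 2: Sofia 15, Mei 35, Aisha 64, Nadia 59. Eliminate Sofia.
Round 3: Mei 35, Aisha 64, Nadia 74. Eliminate Mei.
Round 4: Aisha 64, Nadia 109. Nadia has a majority.

Nadia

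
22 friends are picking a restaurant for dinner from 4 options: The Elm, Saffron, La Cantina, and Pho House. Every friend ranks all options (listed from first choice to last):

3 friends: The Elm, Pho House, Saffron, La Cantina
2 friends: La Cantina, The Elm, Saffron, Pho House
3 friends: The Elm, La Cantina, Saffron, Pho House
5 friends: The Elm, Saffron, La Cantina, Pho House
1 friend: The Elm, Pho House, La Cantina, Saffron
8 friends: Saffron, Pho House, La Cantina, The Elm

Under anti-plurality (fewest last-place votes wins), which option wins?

Saffron

Last-place votes: The Elm 8, Saffron 1, La Cantina 3, Pho House 10.
Saffron is ranked last by the fewest voters, so Saffron wins.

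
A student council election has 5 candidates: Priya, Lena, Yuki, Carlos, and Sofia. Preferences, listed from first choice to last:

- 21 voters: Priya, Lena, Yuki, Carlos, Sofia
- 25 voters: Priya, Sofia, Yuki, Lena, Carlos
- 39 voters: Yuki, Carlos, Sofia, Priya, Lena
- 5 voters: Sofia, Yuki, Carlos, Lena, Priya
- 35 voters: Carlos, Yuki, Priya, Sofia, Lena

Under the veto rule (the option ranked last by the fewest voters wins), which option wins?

Last-place votes: Priya 5, Lena 74, Yuki 0, Carlos 25, Sofia 21.
Yuki is ranked last by the fewest voters, so Yuki wins.

Yuki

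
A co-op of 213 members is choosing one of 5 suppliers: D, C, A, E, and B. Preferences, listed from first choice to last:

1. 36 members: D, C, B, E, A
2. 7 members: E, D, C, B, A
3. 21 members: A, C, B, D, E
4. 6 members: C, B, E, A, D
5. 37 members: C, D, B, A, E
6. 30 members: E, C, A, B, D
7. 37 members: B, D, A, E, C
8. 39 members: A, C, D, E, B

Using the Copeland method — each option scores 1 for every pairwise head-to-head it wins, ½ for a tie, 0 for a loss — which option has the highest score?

D: beats A, E, and B; loses to C → score 3.
C: beats D, A, E, and B → score 4.
A: beats E; loses to D, C, and B → score 1.
E: loses to D, C, A, and B → score 0.
B: beats A and E; loses to D and C → score 2.
C has the best pairwise record.

C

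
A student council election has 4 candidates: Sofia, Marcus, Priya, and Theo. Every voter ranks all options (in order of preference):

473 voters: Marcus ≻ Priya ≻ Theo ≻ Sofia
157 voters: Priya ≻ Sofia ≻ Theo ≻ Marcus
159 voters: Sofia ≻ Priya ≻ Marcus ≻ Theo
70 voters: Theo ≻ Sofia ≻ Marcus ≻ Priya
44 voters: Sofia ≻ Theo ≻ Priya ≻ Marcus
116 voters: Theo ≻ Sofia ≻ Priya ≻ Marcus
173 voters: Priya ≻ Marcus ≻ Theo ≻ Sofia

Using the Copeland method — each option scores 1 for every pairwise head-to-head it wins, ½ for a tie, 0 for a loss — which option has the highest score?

Priya

Sofia: loses to Marcus, Priya, and Theo → score 0.
Marcus: beats Sofia and Theo; loses to Priya → score 2.
Priya: beats Sofia, Marcus, and Theo → score 3.
Theo: beats Sofia; loses to Marcus and Priya → score 1.
Priya has the best pairwise record.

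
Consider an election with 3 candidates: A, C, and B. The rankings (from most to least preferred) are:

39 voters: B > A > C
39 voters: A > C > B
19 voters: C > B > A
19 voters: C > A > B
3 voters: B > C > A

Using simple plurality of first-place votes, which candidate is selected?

B

First-place votes: A 39, C 38, B 42.
B has the most first-place votes.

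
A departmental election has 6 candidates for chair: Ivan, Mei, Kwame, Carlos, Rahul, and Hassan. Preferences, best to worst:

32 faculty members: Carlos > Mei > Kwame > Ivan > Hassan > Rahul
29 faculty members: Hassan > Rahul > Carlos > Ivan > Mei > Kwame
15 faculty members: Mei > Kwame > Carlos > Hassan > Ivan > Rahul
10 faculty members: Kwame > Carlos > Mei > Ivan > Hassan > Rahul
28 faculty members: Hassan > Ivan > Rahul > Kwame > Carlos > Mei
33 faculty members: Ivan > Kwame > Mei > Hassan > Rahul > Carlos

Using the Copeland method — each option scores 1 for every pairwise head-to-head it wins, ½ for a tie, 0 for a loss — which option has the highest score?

Ivan

Ivan: beats Mei, Kwame, Rahul, and Hassan; loses to Carlos → score 4.
Mei: beats Kwame, Rahul, and Hassan; loses to Ivan and Carlos → score 3.
Kwame: beats Carlos, Rahul, and Hassan; loses to Ivan and Mei → score 3.
Carlos: beats Ivan and Mei; loses to Kwame, Rahul, and Hassan → score 2.
Rahul: beats Carlos; loses to Ivan, Mei, Kwame, and Hassan → score 1.
Hassan: beats Carlos and Rahul; loses to Ivan, Mei, and Kwame → score 2.
Ivan has the best pairwise record.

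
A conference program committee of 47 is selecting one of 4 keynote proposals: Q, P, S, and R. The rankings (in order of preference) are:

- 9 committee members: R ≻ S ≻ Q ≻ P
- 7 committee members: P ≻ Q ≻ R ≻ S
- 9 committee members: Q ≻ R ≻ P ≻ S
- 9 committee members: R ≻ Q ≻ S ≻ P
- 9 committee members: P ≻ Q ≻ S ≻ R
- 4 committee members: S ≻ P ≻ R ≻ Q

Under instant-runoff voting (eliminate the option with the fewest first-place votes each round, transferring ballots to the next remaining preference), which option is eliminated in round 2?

Q

Round 1: Q 9, P 16, S 4, R 18. Eliminate S.
Round 2: Q 9, P 20, R 18. Eliminate Q.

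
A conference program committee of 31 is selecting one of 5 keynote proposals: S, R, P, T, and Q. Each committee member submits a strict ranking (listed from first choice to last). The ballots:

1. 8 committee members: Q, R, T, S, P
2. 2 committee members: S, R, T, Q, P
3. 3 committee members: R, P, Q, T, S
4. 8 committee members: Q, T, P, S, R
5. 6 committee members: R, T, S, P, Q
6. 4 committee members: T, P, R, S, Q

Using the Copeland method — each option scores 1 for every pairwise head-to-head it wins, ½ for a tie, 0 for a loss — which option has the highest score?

S: beats P; loses to R, T, and Q → score 1.
R: beats S, P, and T; loses to Q → score 3.
P: loses to S, R, T, and Q → score 0.
T: beats S and P; loses to R and Q → score 2.
Q: beats S, R, P, and T → score 4.
Q has the best pairwise record.

Q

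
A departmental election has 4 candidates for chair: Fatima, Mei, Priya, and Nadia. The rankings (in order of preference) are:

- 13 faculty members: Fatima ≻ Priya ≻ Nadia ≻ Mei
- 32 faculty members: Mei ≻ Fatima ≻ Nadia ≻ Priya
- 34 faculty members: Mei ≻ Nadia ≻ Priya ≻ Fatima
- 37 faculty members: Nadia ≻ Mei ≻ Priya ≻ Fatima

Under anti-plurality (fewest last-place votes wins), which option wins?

Last-place votes: Fatima 71, Mei 13, Priya 32, Nadia 0.
Nadia is ranked last by the fewest voters, so Nadia wins.

Nadia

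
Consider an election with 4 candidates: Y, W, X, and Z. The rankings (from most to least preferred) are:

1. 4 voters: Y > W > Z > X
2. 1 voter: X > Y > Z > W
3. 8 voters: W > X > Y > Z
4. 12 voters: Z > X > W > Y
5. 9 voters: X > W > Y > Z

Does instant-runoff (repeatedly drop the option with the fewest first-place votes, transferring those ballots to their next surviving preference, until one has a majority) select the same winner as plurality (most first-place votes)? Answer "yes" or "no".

Instant-runoff — R1 Y 4, W 8, X 10, Z 12 (Y out); R2 W 12, X 10, Z 12 (X out); R3 W 21, Z 13 (W winner). Winner: W.
Plurality — first-place votes: Y 4, W 8, X 10, Z 12. Winner: Z.
The two methods disagree.

no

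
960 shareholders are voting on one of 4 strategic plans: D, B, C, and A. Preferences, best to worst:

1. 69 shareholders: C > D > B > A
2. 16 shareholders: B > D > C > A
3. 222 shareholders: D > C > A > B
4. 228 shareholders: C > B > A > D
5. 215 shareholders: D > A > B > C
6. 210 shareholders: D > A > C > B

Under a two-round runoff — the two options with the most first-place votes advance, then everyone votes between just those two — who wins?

D

Round 1 first-place votes: D 647, B 16, C 297, A 0.
D and C advance.
Runoff: D is preferred to C by 663 voters; C by 297.
D wins the runoff.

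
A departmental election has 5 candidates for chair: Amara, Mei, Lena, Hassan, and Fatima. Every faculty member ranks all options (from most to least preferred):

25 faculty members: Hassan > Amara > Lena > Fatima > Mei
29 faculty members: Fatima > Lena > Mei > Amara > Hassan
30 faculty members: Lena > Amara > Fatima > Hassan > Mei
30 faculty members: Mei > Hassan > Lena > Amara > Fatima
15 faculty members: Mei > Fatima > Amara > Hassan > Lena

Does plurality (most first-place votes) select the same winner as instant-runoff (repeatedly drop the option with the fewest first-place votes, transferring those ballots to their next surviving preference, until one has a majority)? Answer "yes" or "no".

no

Plurality — first-place votes: Amara 0, Mei 45, Lena 30, Hassan 25, Fatima 29. Winner: Mei.
Instant-runoff — R1 Amara 0, Mei 45, Lena 30, Hassan 25, Fatima 29 (Amara out); R2 Mei 45, Lena 30, Hassan 25, Fatima 29 (Hassan out); R3 Mei 45, Lena 55, Fatima 29 (Fatima out); R4 Mei 45, Lena 84 (Lena winner). Winner: Lena.
The two methods disagree.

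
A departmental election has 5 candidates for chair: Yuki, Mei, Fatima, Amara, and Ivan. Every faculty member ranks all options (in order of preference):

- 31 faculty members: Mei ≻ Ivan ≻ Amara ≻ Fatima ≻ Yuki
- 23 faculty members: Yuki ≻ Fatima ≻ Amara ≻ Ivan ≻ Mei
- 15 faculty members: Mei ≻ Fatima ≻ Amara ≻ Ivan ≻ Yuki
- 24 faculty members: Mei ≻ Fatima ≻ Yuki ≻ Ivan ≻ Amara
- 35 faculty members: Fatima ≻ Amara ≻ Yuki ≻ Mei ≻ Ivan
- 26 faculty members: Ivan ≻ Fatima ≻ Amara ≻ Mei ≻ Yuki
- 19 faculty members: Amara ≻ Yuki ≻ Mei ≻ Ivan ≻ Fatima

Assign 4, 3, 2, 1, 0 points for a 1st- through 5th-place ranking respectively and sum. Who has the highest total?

Fatima

Yuki: 31·0 + 23·4 + 15·0 + 24·2 + 35·2 + 26·0 + 19·3 = 267
Mei: 31·4 + 23·0 + 15·4 + 24·4 + 35·1 + 26·1 + 19·2 = 379
Fatima: 31·1 + 23·3 + 15·3 + 24·3 + 35·4 + 26·3 + 19·0 = 435
Amara: 31·2 + 23·2 + 15·2 + 24·0 + 35·3 + 26·2 + 19·4 = 371
Ivan: 31·3 + 23·1 + 15·1 + 24·1 + 35·0 + 26·4 + 19·1 = 278
Fatima has the highest Borda score (435).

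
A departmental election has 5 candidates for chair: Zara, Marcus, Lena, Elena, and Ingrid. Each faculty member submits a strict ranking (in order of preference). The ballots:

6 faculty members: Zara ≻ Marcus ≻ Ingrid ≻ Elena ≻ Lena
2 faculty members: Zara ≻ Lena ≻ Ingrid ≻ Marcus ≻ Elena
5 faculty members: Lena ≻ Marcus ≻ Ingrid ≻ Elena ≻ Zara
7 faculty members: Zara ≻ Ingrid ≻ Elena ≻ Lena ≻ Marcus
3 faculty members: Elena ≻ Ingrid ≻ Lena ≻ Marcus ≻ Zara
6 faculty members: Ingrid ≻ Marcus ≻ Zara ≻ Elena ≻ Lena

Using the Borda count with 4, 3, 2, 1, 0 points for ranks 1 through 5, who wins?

Zara: 6·4 + 2·4 + 5·0 + 7·4 + 3·0 + 6·2 = 72
Marcus: 6·3 + 2·1 + 5·3 + 7·0 + 3·1 + 6·3 = 56
Lena: 6·0 + 2·3 + 5·4 + 7·1 + 3·2 + 6·0 = 39
Elena: 6·1 + 2·0 + 5·1 + 7·2 + 3·4 + 6·1 = 43
Ingrid: 6·2 + 2·2 + 5·2 + 7·3 + 3·3 + 6·4 = 80
Ingrid has the highest Borda score (80).

Ingrid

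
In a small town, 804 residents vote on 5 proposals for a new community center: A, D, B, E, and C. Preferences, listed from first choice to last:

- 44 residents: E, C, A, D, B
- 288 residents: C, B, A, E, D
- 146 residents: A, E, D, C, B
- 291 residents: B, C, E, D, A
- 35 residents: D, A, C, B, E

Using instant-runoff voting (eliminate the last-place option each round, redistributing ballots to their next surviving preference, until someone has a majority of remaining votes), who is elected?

C

Round 1: A 146, D 35, B 291, E 44, C 288. Eliminate D.
Round 2: A 181, B 291, E 44, C 288. Eliminate E.
Round 3: A 181, B 291, C 332. Eliminate A.
Round 4: B 291, C 513. C has a majority.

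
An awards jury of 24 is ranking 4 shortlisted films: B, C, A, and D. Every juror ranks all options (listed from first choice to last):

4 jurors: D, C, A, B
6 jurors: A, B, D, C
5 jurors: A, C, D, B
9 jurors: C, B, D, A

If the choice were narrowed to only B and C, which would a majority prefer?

C

Voters preferring B to C: 6; preferring C to B: 18.
C wins the head-to-head.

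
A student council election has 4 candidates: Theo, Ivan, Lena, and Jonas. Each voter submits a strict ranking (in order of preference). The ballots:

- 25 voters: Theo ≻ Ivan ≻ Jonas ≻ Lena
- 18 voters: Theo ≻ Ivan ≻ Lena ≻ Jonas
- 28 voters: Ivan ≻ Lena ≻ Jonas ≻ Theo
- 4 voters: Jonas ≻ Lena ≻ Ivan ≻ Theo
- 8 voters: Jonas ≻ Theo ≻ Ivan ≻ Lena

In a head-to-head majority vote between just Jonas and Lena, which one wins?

Lena

Voters preferring Jonas to Lena: 37; preferring Lena to Jonas: 46.
Lena wins the head-to-head.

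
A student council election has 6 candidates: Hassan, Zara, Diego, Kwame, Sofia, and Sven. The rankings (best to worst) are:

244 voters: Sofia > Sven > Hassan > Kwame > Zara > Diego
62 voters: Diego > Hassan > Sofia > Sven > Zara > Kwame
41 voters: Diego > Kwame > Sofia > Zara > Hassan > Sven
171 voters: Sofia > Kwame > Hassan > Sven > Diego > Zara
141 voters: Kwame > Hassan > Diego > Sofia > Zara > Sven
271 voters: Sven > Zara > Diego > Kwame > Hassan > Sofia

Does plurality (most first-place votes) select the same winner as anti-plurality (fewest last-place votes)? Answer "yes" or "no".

Plurality — first-place votes: Hassan 0, Zara 0, Diego 103, Kwame 141, Sofia 415, Sven 271. Winner: Sofia.
Anti-plurality — last-place votes: Hassan 0, Zara 171, Diego 244, Kwame 62, Sofia 271, Sven 182. Winner: Hassan.
The two methods disagree.

no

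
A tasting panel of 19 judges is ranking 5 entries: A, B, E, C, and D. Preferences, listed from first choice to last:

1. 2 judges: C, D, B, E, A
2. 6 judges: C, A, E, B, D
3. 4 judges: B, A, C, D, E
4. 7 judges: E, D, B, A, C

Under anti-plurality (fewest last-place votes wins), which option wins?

B

Last-place votes: A 2, B 0, E 4, C 7, D 6.
B is ranked last by the fewest voters, so B wins.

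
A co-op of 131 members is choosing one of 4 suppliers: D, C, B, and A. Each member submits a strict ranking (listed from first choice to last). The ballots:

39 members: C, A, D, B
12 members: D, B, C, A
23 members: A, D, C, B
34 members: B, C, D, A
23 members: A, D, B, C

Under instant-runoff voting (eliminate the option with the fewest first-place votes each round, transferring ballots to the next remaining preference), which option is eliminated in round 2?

C

Round 1: D 12, C 39, B 34, A 46. Eliminate D.
Round 2: C 39, B 46, A 46. Eliminate C.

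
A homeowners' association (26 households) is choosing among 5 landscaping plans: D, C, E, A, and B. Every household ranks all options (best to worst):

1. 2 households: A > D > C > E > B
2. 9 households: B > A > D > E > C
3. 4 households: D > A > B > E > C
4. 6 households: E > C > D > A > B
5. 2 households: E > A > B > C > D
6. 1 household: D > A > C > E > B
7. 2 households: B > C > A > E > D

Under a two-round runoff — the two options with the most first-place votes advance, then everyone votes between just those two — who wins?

B

Round 1 first-place votes: D 5, C 0, E 8, A 2, B 11.
B and E advance.
Runoff: B is preferred to E by 15 voters; E by 11.
B wins the runoff.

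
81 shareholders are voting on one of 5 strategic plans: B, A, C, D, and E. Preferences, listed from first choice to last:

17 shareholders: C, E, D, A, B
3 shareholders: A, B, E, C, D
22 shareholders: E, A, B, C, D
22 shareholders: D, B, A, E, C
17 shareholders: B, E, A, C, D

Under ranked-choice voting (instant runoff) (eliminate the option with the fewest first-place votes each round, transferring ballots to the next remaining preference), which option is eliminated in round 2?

C

Round 1: B 17, A 3, C 17, D 22, E 22. Eliminate A.
Round 2: B 20, C 17, D 22, E 22. Eliminate C.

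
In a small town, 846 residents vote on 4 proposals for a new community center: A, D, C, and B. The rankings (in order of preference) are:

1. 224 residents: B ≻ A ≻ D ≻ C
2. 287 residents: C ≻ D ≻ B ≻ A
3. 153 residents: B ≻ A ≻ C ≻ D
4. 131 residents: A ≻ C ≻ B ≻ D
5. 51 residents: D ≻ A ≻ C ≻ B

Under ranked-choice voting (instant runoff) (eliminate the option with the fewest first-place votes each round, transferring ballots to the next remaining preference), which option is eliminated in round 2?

A

Round 1: A 131, D 51, C 287, B 377. Eliminate D.
Round 2: A 182, C 287, B 377. Eliminate A.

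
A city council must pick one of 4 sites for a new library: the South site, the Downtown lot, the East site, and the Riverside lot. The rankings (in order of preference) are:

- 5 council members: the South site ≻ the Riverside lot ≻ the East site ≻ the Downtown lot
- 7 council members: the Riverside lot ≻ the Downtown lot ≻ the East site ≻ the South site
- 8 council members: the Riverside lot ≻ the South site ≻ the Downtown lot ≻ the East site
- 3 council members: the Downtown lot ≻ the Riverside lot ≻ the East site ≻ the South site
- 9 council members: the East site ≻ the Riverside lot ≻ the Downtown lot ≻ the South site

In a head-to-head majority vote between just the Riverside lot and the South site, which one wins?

the Riverside lot

Voters preferring the Riverside lot to the South site: 27; preferring the South site to the Riverside lot: 5.
the Riverside lot wins the head-to-head.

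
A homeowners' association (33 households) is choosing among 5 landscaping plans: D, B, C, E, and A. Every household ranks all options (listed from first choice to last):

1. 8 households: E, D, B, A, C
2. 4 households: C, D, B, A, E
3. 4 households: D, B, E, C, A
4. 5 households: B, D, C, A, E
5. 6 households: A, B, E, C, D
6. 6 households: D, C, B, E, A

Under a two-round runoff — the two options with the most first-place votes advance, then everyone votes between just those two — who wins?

D

Round 1 first-place votes: D 10, B 5, C 4, E 8, A 6.
D and E advance.
Runoff: D is preferred to E by 19 voters; E by 14.
D wins the runoff.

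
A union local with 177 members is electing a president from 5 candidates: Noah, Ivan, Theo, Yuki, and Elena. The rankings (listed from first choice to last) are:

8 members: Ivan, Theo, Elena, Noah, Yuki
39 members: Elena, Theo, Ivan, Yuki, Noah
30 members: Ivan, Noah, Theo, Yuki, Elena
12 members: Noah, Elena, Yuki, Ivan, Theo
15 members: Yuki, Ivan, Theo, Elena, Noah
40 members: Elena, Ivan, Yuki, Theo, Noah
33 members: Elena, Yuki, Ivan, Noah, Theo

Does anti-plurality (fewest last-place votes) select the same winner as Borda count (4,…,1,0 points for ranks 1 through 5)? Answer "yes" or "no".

no

Anti-plurality — last-place votes: Noah 94, Ivan 0, Theo 45, Yuki 8, Elena 30. Winner: Ivan.
Borda — scores: Noah 179, Ivan 473, Theo 271, Yuki 332, Elena 515. Winner: Elena.
The two methods disagree.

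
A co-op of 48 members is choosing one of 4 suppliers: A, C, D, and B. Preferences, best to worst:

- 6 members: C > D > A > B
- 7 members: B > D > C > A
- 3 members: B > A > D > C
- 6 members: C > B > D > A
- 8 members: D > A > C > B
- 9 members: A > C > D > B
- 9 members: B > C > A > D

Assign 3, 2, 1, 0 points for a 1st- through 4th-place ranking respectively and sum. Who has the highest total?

A: 6·1 + 7·0 + 3·2 + 6·0 + 8·2 + 9·3 + 9·1 = 64
C: 6·3 + 7·1 + 3·0 + 6·3 + 8·1 + 9·2 + 9·2 = 87
D: 6·2 + 7·2 + 3·1 + 6·1 + 8·3 + 9·1 + 9·0 = 68
B: 6·0 + 7·3 + 3·3 + 6·2 + 8·0 + 9·0 + 9·3 = 69
C has the highest Borda score (87).

C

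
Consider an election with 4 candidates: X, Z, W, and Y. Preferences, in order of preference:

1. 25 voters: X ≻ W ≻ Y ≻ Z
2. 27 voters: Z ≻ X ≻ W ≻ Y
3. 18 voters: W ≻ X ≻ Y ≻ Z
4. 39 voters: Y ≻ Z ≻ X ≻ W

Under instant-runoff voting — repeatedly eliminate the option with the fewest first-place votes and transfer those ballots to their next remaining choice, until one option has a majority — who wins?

X

Round 1: X 25, Z 27, W 18, Y 39. Eliminate W.
Round 2: X 43, Z 27, Y 39. Eliminate Z.
Round 3: X 70, Y 39. X has a majority.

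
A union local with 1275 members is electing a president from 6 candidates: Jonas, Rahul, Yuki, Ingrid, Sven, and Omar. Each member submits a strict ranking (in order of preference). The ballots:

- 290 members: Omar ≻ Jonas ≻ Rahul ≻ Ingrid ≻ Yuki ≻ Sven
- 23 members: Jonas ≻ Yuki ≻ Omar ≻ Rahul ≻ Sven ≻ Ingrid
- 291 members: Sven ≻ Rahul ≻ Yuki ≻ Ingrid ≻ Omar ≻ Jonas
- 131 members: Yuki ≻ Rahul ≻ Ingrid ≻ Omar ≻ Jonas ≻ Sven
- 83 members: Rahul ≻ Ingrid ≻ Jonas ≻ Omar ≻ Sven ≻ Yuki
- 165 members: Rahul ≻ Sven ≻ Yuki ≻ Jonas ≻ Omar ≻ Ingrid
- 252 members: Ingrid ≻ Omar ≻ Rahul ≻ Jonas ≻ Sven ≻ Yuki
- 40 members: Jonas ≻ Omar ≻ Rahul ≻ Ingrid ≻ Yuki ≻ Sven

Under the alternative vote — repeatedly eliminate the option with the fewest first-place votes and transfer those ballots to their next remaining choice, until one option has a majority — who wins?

Round 1: Jonas 63, Rahul 248, Yuki 131, Ingrid 252, Sven 291, Omar 290. Eliminate Jonas.
Round 2: Rahul 248, Yuki 154, Ingrid 252, Sven 291, Omar 330. Eliminate Yuki.
Round 3: Rahul 379, Ingrid 252, Sven 291, Omar 353. Eliminate Ingrid.
Round 4: Rahul 379, Sven 291, Omar 605. Eliminate Sven.
Round 5: Rahul 670, Omar 605. Rahul has a majority.

Rahul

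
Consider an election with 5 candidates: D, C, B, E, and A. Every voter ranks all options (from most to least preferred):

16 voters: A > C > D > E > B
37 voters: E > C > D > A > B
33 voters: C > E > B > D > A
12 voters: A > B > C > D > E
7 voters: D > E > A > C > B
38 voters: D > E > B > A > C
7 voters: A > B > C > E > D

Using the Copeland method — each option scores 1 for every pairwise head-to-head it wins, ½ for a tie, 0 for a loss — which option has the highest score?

D: beats B and A; loses to C and E → score 2.
C: beats D and B; loses to E and A → score 2.
B: loses to D, C, E, and A → score 0.
E: beats D, C, B, and A → score 4.
A: beats C and B; loses to D and E → score 2.
E has the best pairwise record.

E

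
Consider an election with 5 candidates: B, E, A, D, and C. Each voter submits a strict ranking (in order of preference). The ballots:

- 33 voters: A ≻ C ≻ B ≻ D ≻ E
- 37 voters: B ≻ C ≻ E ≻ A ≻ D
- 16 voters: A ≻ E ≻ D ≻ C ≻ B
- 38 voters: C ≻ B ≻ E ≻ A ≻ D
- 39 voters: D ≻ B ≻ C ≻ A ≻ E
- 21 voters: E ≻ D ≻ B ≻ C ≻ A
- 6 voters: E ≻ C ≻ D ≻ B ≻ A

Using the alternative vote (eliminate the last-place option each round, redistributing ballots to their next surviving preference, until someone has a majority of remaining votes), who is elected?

C

Round 1: B 37, E 27, A 49, D 39, C 38. Eliminate E.
Round 2: B 37, A 49, D 60, C 44. Eliminate B.
Round 3: A 49, D 60, C 81. Eliminate A.
Round 4: D 76, C 114. C has a majority.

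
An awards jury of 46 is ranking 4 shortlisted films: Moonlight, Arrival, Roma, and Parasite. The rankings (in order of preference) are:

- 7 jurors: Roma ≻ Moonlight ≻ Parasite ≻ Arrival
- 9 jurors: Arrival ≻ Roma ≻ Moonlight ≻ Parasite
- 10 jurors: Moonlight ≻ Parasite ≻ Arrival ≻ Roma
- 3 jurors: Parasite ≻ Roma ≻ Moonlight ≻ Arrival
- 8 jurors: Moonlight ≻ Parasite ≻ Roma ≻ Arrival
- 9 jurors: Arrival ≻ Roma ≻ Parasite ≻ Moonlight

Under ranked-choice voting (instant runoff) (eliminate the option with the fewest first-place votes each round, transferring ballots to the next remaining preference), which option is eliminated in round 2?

Round 1: Moonlight 18, Arrival 18, Roma 7, Parasite 3. Eliminate Parasite.
Round 2: Moonlight 18, Arrival 18, Roma 10. Eliminate Roma.

Roma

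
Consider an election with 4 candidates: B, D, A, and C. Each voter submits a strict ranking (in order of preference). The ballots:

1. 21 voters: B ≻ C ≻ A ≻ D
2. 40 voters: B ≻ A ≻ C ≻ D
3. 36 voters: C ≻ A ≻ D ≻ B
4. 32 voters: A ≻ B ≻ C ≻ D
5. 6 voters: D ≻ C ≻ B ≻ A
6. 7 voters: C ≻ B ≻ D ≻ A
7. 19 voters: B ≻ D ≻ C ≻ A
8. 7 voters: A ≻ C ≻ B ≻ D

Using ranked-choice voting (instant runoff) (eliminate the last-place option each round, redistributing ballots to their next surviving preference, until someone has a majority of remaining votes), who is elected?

Round 1: B 80, D 6, A 39, C 43. Eliminate D.
Round 2: B 80, A 39, C 49. Eliminate A.
Round 3: B 112, C 56. B has a majority.

B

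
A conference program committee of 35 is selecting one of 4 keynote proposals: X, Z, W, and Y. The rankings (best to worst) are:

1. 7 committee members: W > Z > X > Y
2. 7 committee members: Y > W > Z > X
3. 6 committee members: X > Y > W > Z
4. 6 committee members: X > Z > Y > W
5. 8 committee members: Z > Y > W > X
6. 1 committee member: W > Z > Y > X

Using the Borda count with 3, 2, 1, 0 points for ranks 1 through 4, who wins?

Z

X: 7·1 + 7·0 + 6·3 + 6·3 + 8·0 + 1·0 = 43
Z: 7·2 + 7·1 + 6·0 + 6·2 + 8·3 + 1·2 = 59
W: 7·3 + 7·2 + 6·1 + 6·0 + 8·1 + 1·3 = 52
Y: 7·0 + 7·3 + 6·2 + 6·1 + 8·2 + 1·1 = 56
Z has the highest Borda score (59).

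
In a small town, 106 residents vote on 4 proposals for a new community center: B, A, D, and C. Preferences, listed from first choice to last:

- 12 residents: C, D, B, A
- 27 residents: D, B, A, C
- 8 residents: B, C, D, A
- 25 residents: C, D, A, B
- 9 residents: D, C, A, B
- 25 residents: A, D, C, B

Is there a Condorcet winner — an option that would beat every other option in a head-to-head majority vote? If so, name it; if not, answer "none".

D vs B: 98–8 for D.
D vs A: 81–25 for D.
D vs C: 61–45 for D.
D beats every other option head-to-head.

D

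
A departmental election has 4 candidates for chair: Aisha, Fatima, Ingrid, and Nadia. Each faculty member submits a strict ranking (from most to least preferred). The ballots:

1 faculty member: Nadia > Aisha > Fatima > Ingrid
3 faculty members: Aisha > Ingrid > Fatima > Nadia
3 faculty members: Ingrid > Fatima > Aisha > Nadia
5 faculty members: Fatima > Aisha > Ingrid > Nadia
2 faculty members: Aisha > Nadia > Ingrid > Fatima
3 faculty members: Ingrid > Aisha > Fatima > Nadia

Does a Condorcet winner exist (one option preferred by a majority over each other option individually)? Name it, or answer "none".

Aisha

Aisha vs Fatima: 9–8 for Aisha.
Aisha vs Ingrid: 11–6 for Aisha.
Aisha vs Nadia: 16–1 for Aisha.
Aisha beats every other option head-to-head.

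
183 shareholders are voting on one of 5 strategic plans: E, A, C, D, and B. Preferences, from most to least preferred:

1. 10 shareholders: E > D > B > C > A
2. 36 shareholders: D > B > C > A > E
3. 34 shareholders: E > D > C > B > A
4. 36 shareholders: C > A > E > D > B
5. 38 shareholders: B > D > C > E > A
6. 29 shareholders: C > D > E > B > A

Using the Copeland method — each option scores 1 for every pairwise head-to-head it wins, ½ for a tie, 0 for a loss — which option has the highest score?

E: beats A and B; loses to C and D → score 2.
A: loses to E, C, D, and B → score 0.
C: beats E, A, and B; loses to D → score 3.
D: beats E, A, C, and B → score 4.
B: beats A; loses to E, C, and D → score 1.
D has the best pairwise record.

D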